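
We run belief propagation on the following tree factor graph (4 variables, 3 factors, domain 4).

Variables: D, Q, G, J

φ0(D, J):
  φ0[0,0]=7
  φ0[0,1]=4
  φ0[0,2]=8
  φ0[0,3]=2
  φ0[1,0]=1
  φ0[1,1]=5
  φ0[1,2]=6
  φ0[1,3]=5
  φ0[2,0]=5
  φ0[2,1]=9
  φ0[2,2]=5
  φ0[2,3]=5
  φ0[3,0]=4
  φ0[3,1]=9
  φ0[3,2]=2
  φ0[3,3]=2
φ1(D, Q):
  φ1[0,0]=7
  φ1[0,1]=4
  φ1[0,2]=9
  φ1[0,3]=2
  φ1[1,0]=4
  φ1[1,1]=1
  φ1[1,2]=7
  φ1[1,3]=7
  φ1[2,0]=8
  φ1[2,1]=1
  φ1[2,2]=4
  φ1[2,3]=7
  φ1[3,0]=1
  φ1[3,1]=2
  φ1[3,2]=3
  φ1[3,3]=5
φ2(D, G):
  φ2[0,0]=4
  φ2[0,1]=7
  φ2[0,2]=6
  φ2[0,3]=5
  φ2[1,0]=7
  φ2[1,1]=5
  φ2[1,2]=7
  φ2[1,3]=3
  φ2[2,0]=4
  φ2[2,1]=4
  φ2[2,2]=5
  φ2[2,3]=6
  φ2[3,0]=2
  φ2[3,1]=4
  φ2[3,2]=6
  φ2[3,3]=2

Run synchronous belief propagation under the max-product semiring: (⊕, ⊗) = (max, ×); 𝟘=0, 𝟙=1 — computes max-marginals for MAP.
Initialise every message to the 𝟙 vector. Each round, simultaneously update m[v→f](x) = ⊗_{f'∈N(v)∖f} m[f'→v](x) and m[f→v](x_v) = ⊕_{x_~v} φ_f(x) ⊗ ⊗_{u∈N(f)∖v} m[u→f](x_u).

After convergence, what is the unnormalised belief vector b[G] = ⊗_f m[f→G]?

init: all messages = 𝟙 over 4 values
r1 m[φ0→D] = [8, 6, 9, 9]
r1 m[φ0→J] = [7, 9, 8, 5]
r1 m[φ1→D] = [9, 7, 8, 5]
r1 m[φ1→Q] = [8, 4, 9, 7]
r1 m[φ2→D] = [7, 7, 6, 6]
r1 m[φ2→G] = [7, 7, 7, 6]
r1 m[D→φ0] = [1, 1, 1, 1]
r1 m[D→φ1] = [1, 1, 1, 1]
r1 m[D→φ2] = [1, 1, 1, 1]
r1 m[Q→φ1] = [1, 1, 1, 1]
r1 m[G→φ2] = [1, 1, 1, 1]
r1 m[J→φ0] = [1, 1, 1, 1]
r2 m[φ0→D] = [8, 6, 9, 9]
r2 m[φ0→J] = [7, 9, 8, 5]
r2 m[φ1→D] = [9, 7, 8, 5]
r2 m[φ1→Q] = [8, 4, 9, 7]
r2 m[φ2→D] = [7, 7, 6, 6]
r2 m[φ2→G] = [7, 7, 7, 6]
r2 m[D→φ0] = [63, 49, 48, 30]
r2 m[D→φ1] = [56, 42, 54, 54]
r2 m[D→φ2] = [72, 42, 72, 45]
r2 m[Q→φ1] = [1, 1, 1, 1]
r2 m[G→φ2] = [1, 1, 1, 1]
r2 m[J→φ0] = [1, 1, 1, 1]
r3 m[φ0→D] = [8, 6, 9, 9]
r3 m[φ0→J] = [441, 432, 504, 245]
r3 m[φ1→D] = [9, 7, 8, 5]
r3 m[φ1→Q] = [432, 224, 504, 378]
r3 m[φ2→D] = [7, 7, 6, 6]
r3 m[φ2→G] = [294, 504, 432, 432]
r3 m[D→φ0] = [63, 49, 48, 30]
r3 m[D→φ1] = [56, 42, 54, 54]
r3 m[D→φ2] = [72, 42, 72, 45]
r3 m[Q→φ1] = [1, 1, 1, 1]
r3 m[G→φ2] = [1, 1, 1, 1]
r3 m[J→φ0] = [1, 1, 1, 1]
r4 m[φ0→D] = [8, 6, 9, 9]
r4 m[φ0→J] = [441, 432, 504, 245]
r4 m[φ1→D] = [9, 7, 8, 5]
r4 m[φ1→Q] = [432, 224, 504, 378]
r4 m[φ2→D] = [7, 7, 6, 6]
r4 m[φ2→G] = [294, 504, 432, 432]
r4 m[D→φ0] = [63, 49, 48, 30]
r4 m[D→φ1] = [56, 42, 54, 54]
r4 m[D→φ2] = [72, 42, 72, 45]
r4 m[Q→φ1] = [1, 1, 1, 1]
r4 m[G→φ2] = [1, 1, 1, 1]
r4 m[J→φ0] = [1, 1, 1, 1]
fixed point reached at round 4
b[G] = ⊗ incoming = [294, 504, 432, 432]

b[G] = [294, 504, 432, 432]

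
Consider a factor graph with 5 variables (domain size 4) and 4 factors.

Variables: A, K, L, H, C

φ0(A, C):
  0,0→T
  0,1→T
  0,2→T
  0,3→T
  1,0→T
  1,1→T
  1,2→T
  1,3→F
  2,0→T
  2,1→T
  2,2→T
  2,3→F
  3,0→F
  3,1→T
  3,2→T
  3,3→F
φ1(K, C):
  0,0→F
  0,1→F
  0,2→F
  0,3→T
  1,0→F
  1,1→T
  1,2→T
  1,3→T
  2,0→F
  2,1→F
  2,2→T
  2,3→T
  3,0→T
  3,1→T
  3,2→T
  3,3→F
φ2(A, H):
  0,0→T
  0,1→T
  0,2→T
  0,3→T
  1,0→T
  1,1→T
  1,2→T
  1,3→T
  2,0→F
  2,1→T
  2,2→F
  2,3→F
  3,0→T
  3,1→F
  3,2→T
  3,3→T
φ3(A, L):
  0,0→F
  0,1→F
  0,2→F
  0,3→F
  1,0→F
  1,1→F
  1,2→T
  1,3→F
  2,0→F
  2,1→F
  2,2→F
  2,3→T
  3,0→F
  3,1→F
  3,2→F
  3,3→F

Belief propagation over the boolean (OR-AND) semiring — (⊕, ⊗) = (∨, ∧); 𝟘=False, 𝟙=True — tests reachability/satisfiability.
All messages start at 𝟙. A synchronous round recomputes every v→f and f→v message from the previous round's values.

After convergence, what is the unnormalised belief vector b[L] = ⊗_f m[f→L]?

b[L] = [F, F, T, T]

init: all messages = 𝟙 over 4 values
r1 m[φ0→A] = [T, T, T, T]
r1 m[φ0→C] = [T, T, T, T]
r1 m[φ1→K] = [T, T, T, T]
r1 m[φ1→C] = [T, T, T, T]
r1 m[φ2→A] = [T, T, T, T]
r1 m[φ2→H] = [T, T, T, T]
r1 m[φ3→A] = [F, T, T, F]
r1 m[φ3→L] = [F, F, T, T]
r1 m[A→φ0] = [T, T, T, T]
r1 m[A→φ2] = [T, T, T, T]
r1 m[A→φ3] = [T, T, T, T]
r1 m[K→φ1] = [T, T, T, T]
r1 m[L→φ3] = [T, T, T, T]
r1 m[H→φ2] = [T, T, T, T]
r1 m[C→φ0] = [T, T, T, T]
r1 m[C→φ1] = [T, T, T, T]
r2 m[φ0→A] = [T, T, T, T]
r2 m[φ0→C] = [T, T, T, T]
r2 m[φ1→K] = [T, T, T, T]
r2 m[φ1→C] = [T, T, T, T]
r2 m[φ2→A] = [T, T, T, T]
r2 m[φ2→H] = [T, T, T, T]
r2 m[φ3→A] = [F, T, T, F]
r2 m[φ3→L] = [F, F, T, T]
r2 m[A→φ0] = [F, T, T, F]
r2 m[A→φ2] = [F, T, T, F]
r2 m[A→φ3] = [T, T, T, T]
r2 m[K→φ1] = [T, T, T, T]
r2 m[L→φ3] = [T, T, T, T]
r2 m[H→φ2] = [T, T, T, T]
r2 m[C→φ0] = [T, T, T, T]
r2 m[C→φ1] = [T, T, T, T]
r3 m[φ0→A] = [T, T, T, T]
r3 m[φ0→C] = [T, T, T, F]
r3 m[φ1→K] = [T, T, T, T]
r3 m[φ1→C] = [T, T, T, T]
r3 m[φ2→A] = [T, T, T, T]
r3 m[φ2→H] = [T, T, T, T]
r3 m[φ3→A] = [F, T, T, F]
r3 m[φ3→L] = [F, F, T, T]
r3 m[A→φ0] = [F, T, T, F]
r3 m[A→φ2] = [F, T, T, F]
r3 m[A→φ3] = [T, T, T, T]
r3 m[K→φ1] = [T, T, T, T]
r3 m[L→φ3] = [T, T, T, T]
r3 m[H→φ2] = [T, T, T, T]
r3 m[C→φ0] = [T, T, T, T]
r3 m[C→φ1] = [T, T, T, T]
r4 m[φ0→A] = [T, T, T, T]
r4 m[φ0→C] = [T, T, T, F]
r4 m[φ1→K] = [T, T, T, T]
r4 m[φ1→C] = [T, T, T, T]
r4 m[φ2→A] = [T, T, T, T]
r4 m[φ2→H] = [T, T, T, T]
r4 m[φ3→A] = [F, T, T, F]
r4 m[φ3→L] = [F, F, T, T]
r4 m[A→φ0] = [F, T, T, F]
r4 m[A→φ2] = [F, T, T, F]
r4 m[A→φ3] = [T, T, T, T]
r4 m[K→φ1] = [T, T, T, T]
r4 m[L→φ3] = [T, T, T, T]
r4 m[H→φ2] = [T, T, T, T]
r4 m[C→φ0] = [T, T, T, T]
r4 m[C→φ1] = [T, T, T, F]
r5 m[φ0→A] = [T, T, T, T]
r5 m[φ0→C] = [T, T, T, F]
r5 m[φ1→K] = [F, T, T, T]
r5 m[φ1→C] = [T, T, T, T]
r5 m[φ2→A] = [T, T, T, T]
r5 m[φ2→H] = [T, T, T, T]
r5 m[φ3→A] = [F, T, T, F]
r5 m[φ3→L] = [F, F, T, T]
r5 m[A→φ0] = [F, T, T, F]
r5 m[A→φ2] = [F, T, T, F]
r5 m[A→φ3] = [T, T, T, T]
r5 m[K→φ1] = [T, T, T, T]
r5 m[L→φ3] = [T, T, T, T]
r5 m[H→φ2] = [T, T, T, T]
r5 m[C→φ0] = [T, T, T, T]
r5 m[C→φ1] = [T, T, T, F]
r6 m[φ0→A] = [T, T, T, T]
r6 m[φ0→C] = [T, T, T, F]
r6 m[φ1→K] = [F, T, T, T]
r6 m[φ1→C] = [T, T, T, T]
r6 m[φ2→A] = [T, T, T, T]
r6 m[φ2→H] = [T, T, T, T]
r6 m[φ3→A] = [F, T, T, F]
r6 m[φ3→L] = [F, F, T, T]
r6 m[A→φ0] = [F, T, T, F]
r6 m[A→φ2] = [F, T, T, F]
r6 m[A→φ3] = [T, T, T, T]
r6 m[K→φ1] = [T, T, T, T]
r6 m[L→φ3] = [T, T, T, T]
r6 m[H→φ2] = [T, T, T, T]
r6 m[C→φ0] = [T, T, T, T]
r6 m[C→φ1] = [T, T, T, F]
fixed point reached at round 6
b[L] = ⊗ incoming = [F, F, T, T]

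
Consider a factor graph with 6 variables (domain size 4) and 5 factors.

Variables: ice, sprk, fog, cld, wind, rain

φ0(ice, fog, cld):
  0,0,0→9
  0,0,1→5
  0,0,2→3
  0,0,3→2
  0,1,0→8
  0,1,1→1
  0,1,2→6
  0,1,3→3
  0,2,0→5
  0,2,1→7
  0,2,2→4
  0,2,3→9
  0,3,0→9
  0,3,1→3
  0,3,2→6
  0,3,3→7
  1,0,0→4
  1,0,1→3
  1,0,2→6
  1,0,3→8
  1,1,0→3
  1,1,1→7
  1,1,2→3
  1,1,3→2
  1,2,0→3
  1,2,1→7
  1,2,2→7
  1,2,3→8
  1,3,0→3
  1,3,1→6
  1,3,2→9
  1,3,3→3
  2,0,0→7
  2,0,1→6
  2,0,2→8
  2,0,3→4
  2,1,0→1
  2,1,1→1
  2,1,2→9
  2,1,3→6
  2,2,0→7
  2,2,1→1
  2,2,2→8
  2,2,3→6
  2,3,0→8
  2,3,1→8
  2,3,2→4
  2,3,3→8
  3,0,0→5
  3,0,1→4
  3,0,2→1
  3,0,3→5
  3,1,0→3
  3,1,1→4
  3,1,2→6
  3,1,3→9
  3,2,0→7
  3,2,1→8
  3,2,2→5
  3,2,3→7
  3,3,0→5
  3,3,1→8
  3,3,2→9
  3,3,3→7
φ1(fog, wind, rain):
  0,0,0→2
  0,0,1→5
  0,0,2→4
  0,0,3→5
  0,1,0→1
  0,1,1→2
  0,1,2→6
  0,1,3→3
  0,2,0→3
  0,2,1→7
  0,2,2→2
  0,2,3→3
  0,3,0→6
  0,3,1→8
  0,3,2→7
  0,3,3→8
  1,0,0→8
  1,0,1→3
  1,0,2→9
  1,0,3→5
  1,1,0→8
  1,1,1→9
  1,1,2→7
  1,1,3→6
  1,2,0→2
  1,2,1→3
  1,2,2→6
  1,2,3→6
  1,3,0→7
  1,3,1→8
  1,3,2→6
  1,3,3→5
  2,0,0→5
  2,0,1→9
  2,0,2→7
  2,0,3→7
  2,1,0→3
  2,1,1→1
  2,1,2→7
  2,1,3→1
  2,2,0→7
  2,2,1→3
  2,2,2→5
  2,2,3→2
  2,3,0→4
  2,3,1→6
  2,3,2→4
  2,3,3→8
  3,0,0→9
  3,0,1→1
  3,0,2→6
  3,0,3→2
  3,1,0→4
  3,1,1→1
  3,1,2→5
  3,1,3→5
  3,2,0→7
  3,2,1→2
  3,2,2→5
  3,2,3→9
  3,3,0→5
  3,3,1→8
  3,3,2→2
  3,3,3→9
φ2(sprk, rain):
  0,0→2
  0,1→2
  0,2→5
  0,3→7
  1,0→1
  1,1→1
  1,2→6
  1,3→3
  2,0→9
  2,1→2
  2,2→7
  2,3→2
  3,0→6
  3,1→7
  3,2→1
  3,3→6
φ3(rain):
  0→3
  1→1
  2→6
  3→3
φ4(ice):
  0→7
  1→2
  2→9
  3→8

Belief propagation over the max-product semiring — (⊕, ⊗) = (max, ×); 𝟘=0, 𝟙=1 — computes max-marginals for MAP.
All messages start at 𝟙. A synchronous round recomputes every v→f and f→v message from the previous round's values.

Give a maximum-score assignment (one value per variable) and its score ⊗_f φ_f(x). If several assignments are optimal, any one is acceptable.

init: all messages = 𝟙 over 4 values
r1 m[φ0→ice] = [9, 9, 9, 9]
r1 m[φ0→fog] = [9, 9, 9, 9]
r1 m[φ0→cld] = [9, 8, 9, 9]
r1 m[φ1→fog] = [8, 9, 9, 9]
r1 m[φ1→wind] = [9, 9, 9, 9]
r1 m[φ1→rain] = [9, 9, 9, 9]
r1 m[φ2→sprk] = [7, 6, 9, 7]
r1 m[φ2→rain] = [9, 7, 7, 7]
r1 m[φ3→rain] = [3, 1, 6, 3]
r1 m[φ4→ice] = [7, 2, 9, 8]
r1 m[ice→φ0] = [1, 1, 1, 1]
r1 m[ice→φ4] = [1, 1, 1, 1]
r1 m[sprk→φ2] = [1, 1, 1, 1]
r1 m[fog→φ0] = [1, 1, 1, 1]
r1 m[fog→φ1] = [1, 1, 1, 1]
r1 m[cld→φ0] = [1, 1, 1, 1]
r1 m[wind→φ1] = [1, 1, 1, 1]
r1 m[rain→φ1] = [1, 1, 1, 1]
r1 m[rain→φ2] = [1, 1, 1, 1]
r1 m[rain→φ3] = [1, 1, 1, 1]
r2 m[φ0→ice] = [9, 9, 9, 9]
r2 m[φ0→fog] = [9, 9, 9, 9]
r2 m[φ0→cld] = [9, 8, 9, 9]
r2 m[φ1→fog] = [8, 9, 9, 9]
r2 m[φ1→wind] = [9, 9, 9, 9]
r2 m[φ1→rain] = [9, 9, 9, 9]
r2 m[φ2→sprk] = [7, 6, 9, 7]
r2 m[φ2→rain] = [9, 7, 7, 7]
r2 m[φ3→rain] = [3, 1, 6, 3]
r2 m[φ4→ice] = [7, 2, 9, 8]
r2 m[ice→φ0] = [7, 2, 9, 8]
r2 m[ice→φ4] = [9, 9, 9, 9]
r2 m[sprk→φ2] = [1, 1, 1, 1]
r2 m[fog→φ0] = [8, 9, 9, 9]
r2 m[fog→φ1] = [9, 9, 9, 9]
r2 m[cld→φ0] = [1, 1, 1, 1]
r2 m[wind→φ1] = [1, 1, 1, 1]
r2 m[rain→φ1] = [27, 7, 42, 21]
r2 m[rain→φ2] = [27, 9, 54, 27]
r2 m[rain→φ3] = [81, 63, 63, 63]
r3 m[φ0→ice] = [81, 81, 81, 81]
r3 m[φ0→fog] = [72, 81, 72, 72]
r3 m[φ0→cld] = [648, 648, 729, 648]
r3 m[φ1→fog] = [294, 378, 294, 252]
r3 m[φ1→wind] = [3402, 2646, 2268, 2646]
r3 m[φ1→rain] = [81, 81, 81, 81]
r3 m[φ2→sprk] = [270, 324, 378, 162]
r3 m[φ2→rain] = [9, 7, 7, 7]
r3 m[φ3→rain] = [3, 1, 6, 3]
r3 m[φ4→ice] = [7, 2, 9, 8]
r3 m[ice→φ0] = [7, 2, 9, 8]
r3 m[ice→φ4] = [9, 9, 9, 9]
r3 m[sprk→φ2] = [1, 1, 1, 1]
r3 m[fog→φ0] = [8, 9, 9, 9]
r3 m[fog→φ1] = [9, 9, 9, 9]
r3 m[cld→φ0] = [1, 1, 1, 1]
r3 m[wind→φ1] = [1, 1, 1, 1]
r3 m[rain→φ1] = [27, 7, 42, 21]
r3 m[rain→φ2] = [27, 9, 54, 27]
r3 m[rain→φ3] = [81, 63, 63, 63]
r4 m[φ0→ice] = [81, 81, 81, 81]
r4 m[φ0→fog] = [72, 81, 72, 72]
r4 m[φ0→cld] = [648, 648, 729, 648]
r4 m[φ1→fog] = [294, 378, 294, 252]
r4 m[φ1→wind] = [3402, 2646, 2268, 2646]
r4 m[φ1→rain] = [81, 81, 81, 81]
r4 m[φ2→sprk] = [270, 324, 378, 162]
r4 m[φ2→rain] = [9, 7, 7, 7]
r4 m[φ3→rain] = [3, 1, 6, 3]
r4 m[φ4→ice] = [7, 2, 9, 8]
r4 m[ice→φ0] = [7, 2, 9, 8]
r4 m[ice→φ4] = [81, 81, 81, 81]
r4 m[sprk→φ2] = [1, 1, 1, 1]
r4 m[fog→φ0] = [294, 378, 294, 252]
r4 m[fog→φ1] = [72, 81, 72, 72]
r4 m[cld→φ0] = [1, 1, 1, 1]
r4 m[wind→φ1] = [1, 1, 1, 1]
r4 m[rain→φ1] = [27, 7, 42, 21]
r4 m[rain→φ2] = [243, 81, 486, 243]
r4 m[rain→φ3] = [729, 567, 567, 567]
r5 m[φ0→ice] = [3024, 2646, 3402, 3402]
r5 m[φ0→fog] = [72, 81, 72, 72]
r5 m[φ0→cld] = [21168, 18816, 30618, 27216]
r5 m[φ1→fog] = [294, 378, 294, 252]
r5 m[φ1→wind] = [30618, 23814, 20412, 21168]
r5 m[φ1→rain] = [648, 729, 729, 648]
r5 m[φ2→sprk] = [2430, 2916, 3402, 1458]
r5 m[φ2→rain] = [9, 7, 7, 7]
r5 m[φ3→rain] = [3, 1, 6, 3]
r5 m[φ4→ice] = [7, 2, 9, 8]
r5 m[ice→φ0] = [7, 2, 9, 8]
r5 m[ice→φ4] = [81, 81, 81, 81]
r5 m[sprk→φ2] = [1, 1, 1, 1]
r5 m[fog→φ0] = [294, 378, 294, 252]
r5 m[fog→φ1] = [72, 81, 72, 72]
r5 m[cld→φ0] = [1, 1, 1, 1]
r5 m[wind→φ1] = [1, 1, 1, 1]
r5 m[rain→φ1] = [27, 7, 42, 21]
r5 m[rain→φ2] = [243, 81, 486, 243]
r5 m[rain→φ3] = [729, 567, 567, 567]
r6 m[φ0→ice] = [3024, 2646, 3402, 3402]
r6 m[φ0→fog] = [72, 81, 72, 72]
r6 m[φ0→cld] = [21168, 18816, 30618, 27216]
r6 m[φ1→fog] = [294, 378, 294, 252]
r6 m[φ1→wind] = [30618, 23814, 20412, 21168]
r6 m[φ1→rain] = [648, 729, 729, 648]
r6 m[φ2→sprk] = [2430, 2916, 3402, 1458]
r6 m[φ2→rain] = [9, 7, 7, 7]
r6 m[φ3→rain] = [3, 1, 6, 3]
r6 m[φ4→ice] = [7, 2, 9, 8]
r6 m[ice→φ0] = [7, 2, 9, 8]
r6 m[ice→φ4] = [3024, 2646, 3402, 3402]
r6 m[sprk→φ2] = [1, 1, 1, 1]
r6 m[fog→φ0] = [294, 378, 294, 252]
r6 m[fog→φ1] = [72, 81, 72, 72]
r6 m[cld→φ0] = [1, 1, 1, 1]
r6 m[wind→φ1] = [1, 1, 1, 1]
r6 m[rain→φ1] = [27, 7, 42, 21]
r6 m[rain→φ2] = [1944, 729, 4374, 1944]
r6 m[rain→φ3] = [5832, 5103, 5103, 4536]
r7 m[φ0→ice] = [3024, 2646, 3402, 3402]
r7 m[φ0→fog] = [72, 81, 72, 72]
r7 m[φ0→cld] = [21168, 18816, 30618, 27216]
r7 m[φ1→fog] = [294, 378, 294, 252]
r7 m[φ1→wind] = [30618, 23814, 20412, 21168]
r7 m[φ1→rain] = [648, 729, 729, 648]
r7 m[φ2→sprk] = [21870, 26244, 30618, 11664]
r7 m[φ2→rain] = [9, 7, 7, 7]
r7 m[φ3→rain] = [3, 1, 6, 3]
r7 m[φ4→ice] = [7, 2, 9, 8]
r7 m[ice→φ0] = [7, 2, 9, 8]
r7 m[ice→φ4] = [3024, 2646, 3402, 3402]
r7 m[sprk→φ2] = [1, 1, 1, 1]
r7 m[fog→φ0] = [294, 378, 294, 252]
r7 m[fog→φ1] = [72, 81, 72, 72]
r7 m[cld→φ0] = [1, 1, 1, 1]
r7 m[wind→φ1] = [1, 1, 1, 1]
r7 m[rain→φ1] = [27, 7, 42, 21]
r7 m[rain→φ2] = [1944, 729, 4374, 1944]
r7 m[rain→φ3] = [5832, 5103, 5103, 4536]
r8 m[φ0→ice] = [3024, 2646, 3402, 3402]
r8 m[φ0→fog] = [72, 81, 72, 72]
r8 m[φ0→cld] = [21168, 18816, 30618, 27216]
r8 m[φ1→fog] = [294, 378, 294, 252]
r8 m[φ1→wind] = [30618, 23814, 20412, 21168]
r8 m[φ1→rain] = [648, 729, 729, 648]
r8 m[φ2→sprk] = [21870, 26244, 30618, 11664]
r8 m[φ2→rain] = [9, 7, 7, 7]
r8 m[φ3→rain] = [3, 1, 6, 3]
r8 m[φ4→ice] = [7, 2, 9, 8]
r8 m[ice→φ0] = [7, 2, 9, 8]
r8 m[ice→φ4] = [3024, 2646, 3402, 3402]
r8 m[sprk→φ2] = [1, 1, 1, 1]
r8 m[fog→φ0] = [294, 378, 294, 252]
r8 m[fog→φ1] = [72, 81, 72, 72]
r8 m[cld→φ0] = [1, 1, 1, 1]
r8 m[wind→φ1] = [1, 1, 1, 1]
r8 m[rain→φ1] = [27, 7, 42, 21]
r8 m[rain→φ2] = [1944, 729, 4374, 1944]
r8 m[rain→φ3] = [5832, 5103, 5103, 4536]
fixed point reached at round 8
traceback from ice: (ice=2, sprk=2, fog=1, cld=2, wind=0, rain=2), score=30618

assignment: (ice=2, sprk=2, fog=1, cld=2, wind=0, rain=2); score = 30618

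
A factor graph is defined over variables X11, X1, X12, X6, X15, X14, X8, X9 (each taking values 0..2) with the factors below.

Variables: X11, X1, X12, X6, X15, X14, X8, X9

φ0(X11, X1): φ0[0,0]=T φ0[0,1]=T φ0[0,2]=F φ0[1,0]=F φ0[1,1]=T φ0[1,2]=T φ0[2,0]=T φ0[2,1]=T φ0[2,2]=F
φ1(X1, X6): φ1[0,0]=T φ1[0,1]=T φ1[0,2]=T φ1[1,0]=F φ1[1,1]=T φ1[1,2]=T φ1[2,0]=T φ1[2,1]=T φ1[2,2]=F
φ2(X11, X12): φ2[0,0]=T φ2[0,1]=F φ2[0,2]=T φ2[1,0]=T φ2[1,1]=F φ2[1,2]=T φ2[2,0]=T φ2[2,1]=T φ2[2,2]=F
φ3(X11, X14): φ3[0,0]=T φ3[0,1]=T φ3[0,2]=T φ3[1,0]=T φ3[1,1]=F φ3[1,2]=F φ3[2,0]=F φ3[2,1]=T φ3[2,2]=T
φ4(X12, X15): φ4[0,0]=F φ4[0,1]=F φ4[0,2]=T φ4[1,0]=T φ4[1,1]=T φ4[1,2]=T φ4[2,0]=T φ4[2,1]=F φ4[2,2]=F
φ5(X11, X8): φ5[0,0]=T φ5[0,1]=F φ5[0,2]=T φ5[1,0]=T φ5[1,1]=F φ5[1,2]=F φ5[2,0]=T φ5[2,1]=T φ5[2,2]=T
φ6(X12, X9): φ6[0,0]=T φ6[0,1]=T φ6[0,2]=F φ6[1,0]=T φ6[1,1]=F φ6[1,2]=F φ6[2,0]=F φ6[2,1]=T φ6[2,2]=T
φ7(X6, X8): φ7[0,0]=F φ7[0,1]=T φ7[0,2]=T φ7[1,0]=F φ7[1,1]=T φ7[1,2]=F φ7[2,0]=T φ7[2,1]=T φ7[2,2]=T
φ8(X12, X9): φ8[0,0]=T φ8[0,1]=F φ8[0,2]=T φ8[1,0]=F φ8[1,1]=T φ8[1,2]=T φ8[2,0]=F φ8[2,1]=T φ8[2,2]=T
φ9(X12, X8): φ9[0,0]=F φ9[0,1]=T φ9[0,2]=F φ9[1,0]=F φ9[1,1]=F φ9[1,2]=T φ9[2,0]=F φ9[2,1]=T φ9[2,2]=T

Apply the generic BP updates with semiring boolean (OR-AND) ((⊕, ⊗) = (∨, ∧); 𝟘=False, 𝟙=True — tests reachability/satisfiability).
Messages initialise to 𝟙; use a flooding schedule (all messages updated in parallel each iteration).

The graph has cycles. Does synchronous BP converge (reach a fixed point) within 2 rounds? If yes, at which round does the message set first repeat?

NOT CONVERGED within 2 rounds

init: all messages = 𝟙 over 3 values
r1 m[φ0→X11] = [T, T, T]
r1 m[φ0→X1] = [T, T, T]
r1 m[φ1→X1] = [T, T, T]
r1 m[φ1→X6] = [T, T, T]
r1 m[φ2→X11] = [T, T, T]
r1 m[φ2→X12] = [T, T, T]
r1 m[φ3→X11] = [T, T, T]
r1 m[φ3→X14] = [T, T, T]
r1 m[φ4→X12] = [T, T, T]
r1 m[φ4→X15] = [T, T, T]
r1 m[φ5→X11] = [T, T, T]
r1 m[φ5→X8] = [T, T, T]
r1 m[φ6→X12] = [T, T, T]
r1 m[φ6→X9] = [T, T, T]
r1 m[φ7→X6] = [T, T, T]
r1 m[φ7→X8] = [T, T, T]
r1 m[φ8→X12] = [T, T, T]
r1 m[φ8→X9] = [T, T, T]
r1 m[φ9→X12] = [T, T, T]
r1 m[φ9→X8] = [F, T, T]
r1 m[X11→φ0] = [T, T, T]
r1 m[X11→φ2] = [T, T, T]
r1 m[X11→φ3] = [T, T, T]
r1 m[X11→φ5] = [T, T, T]
r1 m[X1→φ0] = [T, T, T]
r1 m[X1→φ1] = [T, T, T]
r1 m[X12→φ2] = [T, T, T]
r1 m[X12→φ4] = [T, T, T]
r1 m[X12→φ6] = [T, T, T]
r1 m[X12→φ8] = [T, T, T]
r1 m[X12→φ9] = [T, T, T]
r1 m[X6→φ1] = [T, T, T]
r1 m[X6→φ7] = [T, T, T]
r1 m[X15→φ4] = [T, T, T]
r1 m[X14→φ3] = [T, T, T]
r1 m[X8→φ5] = [T, T, T]
r1 m[X8→φ7] = [T, T, T]
r1 m[X8→φ9] = [T, T, T]
r1 m[X9→φ6] = [T, T, T]
r1 m[X9→φ8] = [T, T, T]
r2 m[φ0→X11] = [T, T, T]
r2 m[φ0→X1] = [T, T, T]
r2 m[φ1→X1] = [T, T, T]
r2 m[φ1→X6] = [T, T, T]
r2 m[φ2→X11] = [T, T, T]
r2 m[φ2→X12] = [T, T, T]
r2 m[φ3→X11] = [T, T, T]
r2 m[φ3→X14] = [T, T, T]
r2 m[φ4→X12] = [T, T, T]
r2 m[φ4→X15] = [T, T, T]
r2 m[φ5→X11] = [T, T, T]
r2 m[φ5→X8] = [T, T, T]
r2 m[φ6→X12] = [T, T, T]
r2 m[φ6→X9] = [T, T, T]
r2 m[φ7→X6] = [T, T, T]
r2 m[φ7→X8] = [T, T, T]
r2 m[φ8→X12] = [T, T, T]
r2 m[φ8→X9] = [T, T, T]
r2 m[φ9→X12] = [T, T, T]
r2 m[φ9→X8] = [F, T, T]
r2 m[X11→φ0] = [T, T, T]
r2 m[X11→φ2] = [T, T, T]
r2 m[X11→φ3] = [T, T, T]
r2 m[X11→φ5] = [T, T, T]
r2 m[X1→φ0] = [T, T, T]
r2 m[X1→φ1] = [T, T, T]
r2 m[X12→φ2] = [T, T, T]
r2 m[X12→φ4] = [T, T, T]
r2 m[X12→φ6] = [T, T, T]
r2 m[X12→φ8] = [T, T, T]
r2 m[X12→φ9] = [T, T, T]
r2 m[X6→φ1] = [T, T, T]
r2 m[X6→φ7] = [T, T, T]
r2 m[X15→φ4] = [T, T, T]
r2 m[X14→φ3] = [T, T, T]
r2 m[X8→φ5] = [F, T, T]
r2 m[X8→φ7] = [F, T, T]
r2 m[X8→φ9] = [T, T, T]
r2 m[X9→φ6] = [T, T, T]
r2 m[X9→φ8] = [T, T, T]
no fixed point within 2 rounds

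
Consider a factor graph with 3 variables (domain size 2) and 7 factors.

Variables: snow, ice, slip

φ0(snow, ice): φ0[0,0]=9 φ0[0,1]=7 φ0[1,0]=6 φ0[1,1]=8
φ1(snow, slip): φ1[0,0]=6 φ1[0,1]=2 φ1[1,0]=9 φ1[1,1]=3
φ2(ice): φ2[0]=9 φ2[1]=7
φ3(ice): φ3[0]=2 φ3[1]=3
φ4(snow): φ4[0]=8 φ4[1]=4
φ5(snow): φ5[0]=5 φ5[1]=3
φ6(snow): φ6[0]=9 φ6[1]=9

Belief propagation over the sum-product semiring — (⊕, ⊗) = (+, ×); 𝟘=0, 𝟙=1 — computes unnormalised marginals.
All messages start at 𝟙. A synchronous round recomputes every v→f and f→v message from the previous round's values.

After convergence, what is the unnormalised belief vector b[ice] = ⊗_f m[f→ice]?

init: all messages = 𝟙 over 2 values
r1 m[φ0→snow] = [16, 14]
r1 m[φ0→ice] = [15, 15]
r1 m[φ1→snow] = [8, 12]
r1 m[φ1→slip] = [15, 5]
r1 m[φ2→ice] = [9, 7]
r1 m[φ3→ice] = [2, 3]
r1 m[φ4→snow] = [8, 4]
r1 m[φ5→snow] = [5, 3]
r1 m[φ6→snow] = [9, 9]
r1 m[snow→φ0] = [1, 1]
r1 m[snow→φ1] = [1, 1]
r1 m[snow→φ4] = [1, 1]
r1 m[snow→φ5] = [1, 1]
r1 m[snow→φ6] = [1, 1]
r1 m[ice→φ0] = [1, 1]
r1 m[ice→φ2] = [1, 1]
r1 m[ice→φ3] = [1, 1]
r1 m[slip→φ1] = [1, 1]
r2 m[φ0→snow] = [16, 14]
r2 m[φ0→ice] = [15, 15]
r2 m[φ1→snow] = [8, 12]
r2 m[φ1→slip] = [15, 5]
r2 m[φ2→ice] = [9, 7]
r2 m[φ3→ice] = [2, 3]
r2 m[φ4→snow] = [8, 4]
r2 m[φ5→snow] = [5, 3]
r2 m[φ6→snow] = [9, 9]
r2 m[snow→φ0] = [2880, 1296]
r2 m[snow→φ1] = [5760, 1512]
r2 m[snow→φ4] = [5760, 4536]
r2 m[snow→φ5] = [9216, 6048]
r2 m[snow→φ6] = [5120, 2016]
r2 m[ice→φ0] = [18, 21]
r2 m[ice→φ2] = [30, 45]
r2 m[ice→φ3] = [135, 105]
r2 m[slip→φ1] = [1, 1]
r3 m[φ0→snow] = [309, 276]
r3 m[φ0→ice] = [33696, 30528]
r3 m[φ1→snow] = [8, 12]
r3 m[φ1→slip] = [48168, 16056]
r3 m[φ2→ice] = [9, 7]
r3 m[φ3→ice] = [2, 3]
r3 m[φ4→snow] = [8, 4]
r3 m[φ5→snow] = [5, 3]
r3 m[φ6→snow] = [9, 9]
r3 m[snow→φ0] = [2880, 1296]
r3 m[snow→φ1] = [5760, 1512]
r3 m[snow→φ4] = [5760, 4536]
r3 m[snow→φ5] = [9216, 6048]
r3 m[snow→φ6] = [5120, 2016]
r3 m[ice→φ0] = [18, 21]
r3 m[ice→φ2] = [30, 45]
r3 m[ice→φ3] = [135, 105]
r3 m[slip→φ1] = [1, 1]
r4 m[φ0→snow] = [309, 276]
r4 m[φ0→ice] = [33696, 30528]
r4 m[φ1→snow] = [8, 12]
r4 m[φ1→slip] = [48168, 16056]
r4 m[φ2→ice] = [9, 7]
r4 m[φ3→ice] = [2, 3]
r4 m[φ4→snow] = [8, 4]
r4 m[φ5→snow] = [5, 3]
r4 m[φ6→snow] = [9, 9]
r4 m[snow→φ0] = [2880, 1296]
r4 m[snow→φ1] = [111240, 29808]
r4 m[snow→φ4] = [111240, 89424]
r4 m[snow→φ5] = [177984, 119232]
r4 m[snow→φ6] = [98880, 39744]
r4 m[ice→φ0] = [18, 21]
r4 m[ice→φ2] = [67392, 91584]
r4 m[ice→φ3] = [303264, 213696]
r4 m[slip→φ1] = [1, 1]
r5 m[φ0→snow] = [309, 276]
r5 m[φ0→ice] = [33696, 30528]
r5 m[φ1→snow] = [8, 12]
r5 m[φ1→slip] = [935712, 311904]
r5 m[φ2→ice] = [9, 7]
r5 m[φ3→ice] = [2, 3]
r5 m[φ4→snow] = [8, 4]
r5 m[φ5→snow] = [5, 3]
r5 m[φ6→snow] = [9, 9]
r5 m[snow→φ0] = [2880, 1296]
r5 m[snow→φ1] = [111240, 29808]
r5 m[snow→φ4] = [111240, 89424]
r5 m[snow→φ5] = [177984, 119232]
r5 m[snow→φ6] = [98880, 39744]
r5 m[ice→φ0] = [18, 21]
r5 m[ice→φ2] = [67392, 91584]
r5 m[ice→φ3] = [303264, 213696]
r5 m[slip→φ1] = [1, 1]
r6 m[φ0→snow] = [309, 276]
r6 m[φ0→ice] = [33696, 30528]
r6 m[φ1→snow] = [8, 12]
r6 m[φ1→slip] = [935712, 311904]
r6 m[φ2→ice] = [9, 7]
r6 m[φ3→ice] = [2, 3]
r6 m[φ4→snow] = [8, 4]
r6 m[φ5→snow] = [5, 3]
r6 m[φ6→snow] = [9, 9]
r6 m[snow→φ0] = [2880, 1296]
r6 m[snow→φ1] = [111240, 29808]
r6 m[snow→φ4] = [111240, 89424]
r6 m[snow→φ5] = [177984, 119232]
r6 m[snow→φ6] = [98880, 39744]
r6 m[ice→φ0] = [18, 21]
r6 m[ice→φ2] = [67392, 91584]
r6 m[ice→φ3] = [303264, 213696]
r6 m[slip→φ1] = [1, 1]
fixed point reached at round 6
b[ice] = ⊗ incoming = [606528, 641088]

b[ice] = [606528, 641088]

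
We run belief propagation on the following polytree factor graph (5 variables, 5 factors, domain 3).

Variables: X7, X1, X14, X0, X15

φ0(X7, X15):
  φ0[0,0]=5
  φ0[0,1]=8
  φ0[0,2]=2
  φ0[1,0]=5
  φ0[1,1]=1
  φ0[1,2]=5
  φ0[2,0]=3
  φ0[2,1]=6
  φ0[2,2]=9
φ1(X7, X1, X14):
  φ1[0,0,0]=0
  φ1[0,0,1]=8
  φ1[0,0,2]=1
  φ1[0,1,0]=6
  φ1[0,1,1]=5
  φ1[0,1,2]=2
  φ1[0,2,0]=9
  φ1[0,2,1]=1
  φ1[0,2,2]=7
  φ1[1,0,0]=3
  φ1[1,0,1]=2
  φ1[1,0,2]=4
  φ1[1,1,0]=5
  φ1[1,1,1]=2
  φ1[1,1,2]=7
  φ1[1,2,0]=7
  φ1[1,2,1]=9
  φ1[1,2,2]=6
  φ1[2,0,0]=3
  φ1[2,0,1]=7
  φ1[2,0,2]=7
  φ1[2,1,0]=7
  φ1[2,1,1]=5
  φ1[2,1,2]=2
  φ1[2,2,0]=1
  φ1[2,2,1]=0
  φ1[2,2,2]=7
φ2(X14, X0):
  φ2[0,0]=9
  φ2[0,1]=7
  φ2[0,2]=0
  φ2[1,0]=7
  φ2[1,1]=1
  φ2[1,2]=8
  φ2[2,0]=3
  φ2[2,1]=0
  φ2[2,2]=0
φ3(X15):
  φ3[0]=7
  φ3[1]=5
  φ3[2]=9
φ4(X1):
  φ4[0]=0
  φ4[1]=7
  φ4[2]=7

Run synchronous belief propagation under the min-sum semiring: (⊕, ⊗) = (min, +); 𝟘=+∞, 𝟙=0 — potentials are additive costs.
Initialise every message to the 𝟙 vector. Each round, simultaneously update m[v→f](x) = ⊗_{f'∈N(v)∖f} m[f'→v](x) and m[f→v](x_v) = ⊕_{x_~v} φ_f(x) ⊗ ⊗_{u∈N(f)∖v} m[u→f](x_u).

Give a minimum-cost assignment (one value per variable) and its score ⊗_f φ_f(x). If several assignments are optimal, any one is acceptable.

init: all messages = 𝟙 over 3 values
r1 m[φ0→X7] = [2, 1, 3]
r1 m[φ0→X15] = [3, 1, 2]
r1 m[φ1→X7] = [0, 2, 0]
r1 m[φ1→X1] = [0, 2, 0]
r1 m[φ1→X14] = [0, 0, 1]
r1 m[φ2→X14] = [0, 1, 0]
r1 m[φ2→X0] = [3, 0, 0]
r1 m[φ3→X15] = [7, 5, 9]
r1 m[φ4→X1] = [0, 7, 7]
r1 m[X7→φ0] = [0, 0, 0]
r1 m[X7→φ1] = [0, 0, 0]
r1 m[X1→φ1] = [0, 0, 0]
r1 m[X1→φ4] = [0, 0, 0]
r1 m[X14→φ1] = [0, 0, 0]
r1 m[X14→φ2] = [0, 0, 0]
r1 m[X0→φ2] = [0, 0, 0]
r1 m[X15→φ0] = [0, 0, 0]
r1 m[X15→φ3] = [0, 0, 0]
r2 m[φ0→X7] = [2, 1, 3]
r2 m[φ0→X15] = [3, 1, 2]
r2 m[φ1→X7] = [0, 2, 0]
r2 m[φ1→X1] = [0, 2, 0]
r2 m[φ1→X14] = [0, 0, 1]
r2 m[φ2→X14] = [0, 1, 0]
r2 m[φ2→X0] = [3, 0, 0]
r2 m[φ3→X15] = [7, 5, 9]
r2 m[φ4→X1] = [0, 7, 7]
r2 m[X7→φ0] = [0, 2, 0]
r2 m[X7→φ1] = [2, 1, 3]
r2 m[X1→φ1] = [0, 7, 7]
r2 m[X1→φ4] = [0, 2, 0]
r2 m[X14→φ1] = [0, 1, 0]
r2 m[X14→φ2] = [0, 0, 1]
r2 m[X0→φ2] = [0, 0, 0]
r2 m[X15→φ0] = [7, 5, 9]
r2 m[X15→φ3] = [3, 1, 2]
r3 m[φ0→X7] = [11, 6, 10]
r3 m[φ0→X15] = [3, 3, 2]
r3 m[φ1→X7] = [0, 3, 3]
r3 m[φ1→X1] = [2, 4, 4]
r3 m[φ1→X14] = [2, 3, 3]
r3 m[φ2→X14] = [0, 1, 0]
r3 m[φ2→X0] = [4, 1, 0]
r3 m[φ3→X15] = [7, 5, 9]
r3 m[φ4→X1] = [0, 7, 7]
r3 m[X7→φ0] = [0, 2, 0]
r3 m[X7→φ1] = [2, 1, 3]
r3 m[X1→φ1] = [0, 7, 7]
r3 m[X1→φ4] = [0, 2, 0]
r3 m[X14→φ1] = [0, 1, 0]
r3 m[X14→φ2] = [0, 0, 1]
r3 m[X0→φ2] = [0, 0, 0]
r3 m[X15→φ0] = [7, 5, 9]
r3 m[X15→φ3] = [3, 1, 2]
r4 m[φ0→X7] = [11, 6, 10]
r4 m[φ0→X15] = [3, 3, 2]
r4 m[φ1→X7] = [0, 3, 3]
r4 m[φ1→X1] = [2, 4, 4]
r4 m[φ1→X14] = [2, 3, 3]
r4 m[φ2→X14] = [0, 1, 0]
r4 m[φ2→X0] = [4, 1, 0]
r4 m[φ3→X15] = [7, 5, 9]
r4 m[φ4→X1] = [0, 7, 7]
r4 m[X7→φ0] = [0, 3, 3]
r4 m[X7→φ1] = [11, 6, 10]
r4 m[X1→φ1] = [0, 7, 7]
r4 m[X1→φ4] = [2, 4, 4]
r4 m[X14→φ1] = [0, 1, 0]
r4 m[X14→φ2] = [2, 3, 3]
r4 m[X0→φ2] = [0, 0, 0]
r4 m[X15→φ0] = [7, 5, 9]
r4 m[X15→φ3] = [3, 3, 2]
r5 m[φ0→X7] = [11, 6, 10]
r5 m[φ0→X15] = [5, 4, 2]
r5 m[φ1→X7] = [0, 3, 3]
r5 m[φ1→X1] = [9, 9, 11]
r5 m[φ1→X14] = [9, 8, 10]
r5 m[φ2→X14] = [0, 1, 0]
r5 m[φ2→X0] = [6, 3, 2]
r5 m[φ3→X15] = [7, 5, 9]
r5 m[φ4→X1] = [0, 7, 7]
r5 m[X7→φ0] = [0, 3, 3]
r5 m[X7→φ1] = [11, 6, 10]
r5 m[X1→φ1] = [0, 7, 7]
r5 m[X1→φ4] = [2, 4, 4]
r5 m[X14→φ1] = [0, 1, 0]
r5 m[X14→φ2] = [2, 3, 3]
r5 m[X0→φ2] = [0, 0, 0]
r5 m[X15→φ0] = [7, 5, 9]
r5 m[X15→φ3] = [3, 3, 2]
r6 m[φ0→X7] = [11, 6, 10]
r6 m[φ0→X15] = [5, 4, 2]
r6 m[φ1→X7] = [0, 3, 3]
r6 m[φ1→X1] = [9, 9, 11]
r6 m[φ1→X14] = [9, 8, 10]
r6 m[φ2→X14] = [0, 1, 0]
r6 m[φ2→X0] = [6, 3, 2]
r6 m[φ3→X15] = [7, 5, 9]
r6 m[φ4→X1] = [0, 7, 7]
r6 m[X7→φ0] = [0, 3, 3]
r6 m[X7→φ1] = [11, 6, 10]
r6 m[X1→φ1] = [0, 7, 7]
r6 m[X1→φ4] = [9, 9, 11]
r6 m[X14→φ1] = [0, 1, 0]
r6 m[X14→φ2] = [9, 8, 10]
r6 m[X0→φ2] = [0, 0, 0]
r6 m[X15→φ0] = [7, 5, 9]
r6 m[X15→φ3] = [5, 4, 2]
r7 m[φ0→X7] = [11, 6, 10]
r7 m[φ0→X15] = [5, 4, 2]
r7 m[φ1→X7] = [0, 3, 3]
r7 m[φ1→X1] = [9, 9, 11]
r7 m[φ1→X14] = [9, 8, 10]
r7 m[φ2→X14] = [0, 1, 0]
r7 m[φ2→X0] = [13, 9, 9]
r7 m[φ3→X15] = [7, 5, 9]
r7 m[φ4→X1] = [0, 7, 7]
r7 m[X7→φ0] = [0, 3, 3]
r7 m[X7→φ1] = [11, 6, 10]
r7 m[X1→φ1] = [0, 7, 7]
r7 m[X1→φ4] = [9, 9, 11]
r7 m[X14→φ1] = [0, 1, 0]
r7 m[X14→φ2] = [9, 8, 10]
r7 m[X0→φ2] = [0, 0, 0]
r7 m[X15→φ0] = [7, 5, 9]
r7 m[X15→φ3] = [5, 4, 2]
r8 m[φ0→X7] = [11, 6, 10]
r8 m[φ0→X15] = [5, 4, 2]
r8 m[φ1→X7] = [0, 3, 3]
r8 m[φ1→X1] = [9, 9, 11]
r8 m[φ1→X14] = [9, 8, 10]
r8 m[φ2→X14] = [0, 1, 0]
r8 m[φ2→X0] = [13, 9, 9]
r8 m[φ3→X15] = [7, 5, 9]
r8 m[φ4→X1] = [0, 7, 7]
r8 m[X7→φ0] = [0, 3, 3]
r8 m[X7→φ1] = [11, 6, 10]
r8 m[X1→φ1] = [0, 7, 7]
r8 m[X1→φ4] = [9, 9, 11]
r8 m[X14→φ1] = [0, 1, 0]
r8 m[X14→φ2] = [9, 8, 10]
r8 m[X0→φ2] = [0, 0, 0]
r8 m[X15→φ0] = [7, 5, 9]
r8 m[X15→φ3] = [5, 4, 2]
fixed point reached at round 8
traceback from X7: (X7=1, X1=0, X14=0, X0=2, X15=1), score=9

assignment: (X7=1, X1=0, X14=0, X0=2, X15=1); score = 9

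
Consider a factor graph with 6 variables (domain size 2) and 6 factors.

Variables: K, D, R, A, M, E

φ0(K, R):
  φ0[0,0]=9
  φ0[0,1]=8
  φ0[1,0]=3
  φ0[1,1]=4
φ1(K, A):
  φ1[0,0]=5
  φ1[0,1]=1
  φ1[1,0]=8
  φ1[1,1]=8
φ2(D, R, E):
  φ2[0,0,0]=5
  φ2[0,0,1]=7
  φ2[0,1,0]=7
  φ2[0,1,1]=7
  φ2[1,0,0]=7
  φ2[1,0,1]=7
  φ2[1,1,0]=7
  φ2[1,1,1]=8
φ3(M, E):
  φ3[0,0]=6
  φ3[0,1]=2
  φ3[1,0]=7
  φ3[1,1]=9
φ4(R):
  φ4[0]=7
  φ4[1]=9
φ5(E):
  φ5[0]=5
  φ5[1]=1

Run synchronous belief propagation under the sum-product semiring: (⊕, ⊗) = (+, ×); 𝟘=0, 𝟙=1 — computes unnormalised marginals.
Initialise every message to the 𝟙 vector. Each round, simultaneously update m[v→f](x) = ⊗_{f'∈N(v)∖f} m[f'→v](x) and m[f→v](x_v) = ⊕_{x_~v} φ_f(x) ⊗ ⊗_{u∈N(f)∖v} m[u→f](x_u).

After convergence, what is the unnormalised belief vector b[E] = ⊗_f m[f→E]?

b[E] = [1474200, 276276]

init: all messages = 𝟙 over 2 values
r1 m[φ0→K] = [17, 7]
r1 m[φ0→R] = [12, 12]
r1 m[φ1→K] = [6, 16]
r1 m[φ1→A] = [13, 9]
r1 m[φ2→D] = [26, 29]
r1 m[φ2→R] = [26, 29]
r1 m[φ2→E] = [26, 29]
r1 m[φ3→M] = [8, 16]
r1 m[φ3→E] = [13, 11]
r1 m[φ4→R] = [7, 9]
r1 m[φ5→E] = [5, 1]
r1 m[K→φ0] = [1, 1]
r1 m[K→φ1] = [1, 1]
r1 m[D→φ2] = [1, 1]
r1 m[R→φ0] = [1, 1]
r1 m[R→φ2] = [1, 1]
r1 m[R→φ4] = [1, 1]
r1 m[A→φ1] = [1, 1]
r1 m[M→φ3] = [1, 1]
r1 m[E→φ2] = [1, 1]
r1 m[E→φ3] = [1, 1]
r1 m[E→φ5] = [1, 1]
r2 m[φ0→K] = [17, 7]
r2 m[φ0→R] = [12, 12]
r2 m[φ1→K] = [6, 16]
r2 m[φ1→A] = [13, 9]
r2 m[φ2→D] = [26, 29]
r2 m[φ2→R] = [26, 29]
r2 m[φ2→E] = [26, 29]
r2 m[φ3→M] = [8, 16]
r2 m[φ3→E] = [13, 11]
r2 m[φ4→R] = [7, 9]
r2 m[φ5→E] = [5, 1]
r2 m[K→φ0] = [6, 16]
r2 m[K→φ1] = [17, 7]
r2 m[D→φ2] = [1, 1]
r2 m[R→φ0] = [182, 261]
r2 m[R→φ2] = [84, 108]
r2 m[R→φ4] = [312, 348]
r2 m[A→φ1] = [1, 1]
r2 m[M→φ3] = [1, 1]
r2 m[E→φ2] = [65, 11]
r2 m[E→φ3] = [130, 29]
r2 m[E→φ5] = [338, 319]
r3 m[φ0→K] = [3726, 1590]
r3 m[φ0→R] = [102, 112]
r3 m[φ1→K] = [6, 16]
r3 m[φ1→A] = [141, 73]
r3 m[φ2→D] = [91224, 103332]
r3 m[φ2→R] = [934, 1075]
r3 m[φ2→E] = [2520, 2796]
r3 m[φ3→M] = [838, 1171]
r3 m[φ3→E] = [13, 11]
r3 m[φ4→R] = [7, 9]
r3 m[φ5→E] = [5, 1]
r3 m[K→φ0] = [6, 16]
r3 m[K→φ1] = [17, 7]
r3 m[D→φ2] = [1, 1]
r3 m[R→φ0] = [182, 261]
r3 m[R→φ2] = [84, 108]
r3 m[R→φ4] = [312, 348]
r3 m[A→φ1] = [1, 1]
r3 m[M→φ3] = [1, 1]
r3 m[E→φ2] = [65, 11]
r3 m[E→φ3] = [130, 29]
r3 m[E→φ5] = [338, 319]
r4 m[φ0→K] = [3726, 1590]
r4 m[φ0→R] = [102, 112]
r4 m[φ1→K] = [6, 16]
r4 m[φ1→A] = [141, 73]
r4 m[φ2→D] = [91224, 103332]
r4 m[φ2→R] = [934, 1075]
r4 m[φ2→E] = [2520, 2796]
r4 m[φ3→M] = [838, 1171]
r4 m[φ3→E] = [13, 11]
r4 m[φ4→R] = [7, 9]
r4 m[φ5→E] = [5, 1]
r4 m[K→φ0] = [6, 16]
r4 m[K→φ1] = [3726, 1590]
r4 m[D→φ2] = [1, 1]
r4 m[R→φ0] = [6538, 9675]
r4 m[R→φ2] = [714, 1008]
r4 m[R→φ4] = [95268, 120400]
r4 m[A→φ1] = [1, 1]
r4 m[M→φ3] = [1, 1]
r4 m[E→φ2] = [65, 11]
r4 m[E→φ3] = [12600, 2796]
r4 m[E→φ5] = [32760, 30756]
r5 m[φ0→K] = [136242, 58314]
r5 m[φ0→R] = [102, 112]
r5 m[φ1→K] = [6, 16]
r5 m[φ1→A] = [31350, 16446]
r5 m[φ2→D] = [823284, 927192]
r5 m[φ2→R] = [934, 1075]
r5 m[φ2→E] = [22680, 25116]
r5 m[φ3→M] = [81192, 113364]
r5 m[φ3→E] = [13, 11]
r5 m[φ4→R] = [7, 9]
r5 m[φ5→E] = [5, 1]
r5 m[K→φ0] = [6, 16]
r5 m[K→φ1] = [3726, 1590]
r5 m[D→φ2] = [1, 1]
r5 m[R→φ0] = [6538, 9675]
r5 m[R→φ2] = [714, 1008]
r5 m[R→φ4] = [95268, 120400]
r5 m[A→φ1] = [1, 1]
r5 m[M→φ3] = [1, 1]
r5 m[E→φ2] = [65, 11]
r5 m[E→φ3] = [12600, 2796]
r5 m[E→φ5] = [32760, 30756]
r6 m[φ0→K] = [136242, 58314]
r6 m[φ0→R] = [102, 112]
r6 m[φ1→K] = [6, 16]
r6 m[φ1→A] = [31350, 16446]
r6 m[φ2→D] = [823284, 927192]
r6 m[φ2→R] = [934, 1075]
r6 m[φ2→E] = [22680, 25116]
r6 m[φ3→M] = [81192, 113364]
r6 m[φ3→E] = [13, 11]
r6 m[φ4→R] = [7, 9]
r6 m[φ5→E] = [5, 1]
r6 m[K→φ0] = [6, 16]
r6 m[K→φ1] = [136242, 58314]
r6 m[D→φ2] = [1, 1]
r6 m[R→φ0] = [6538, 9675]
r6 m[R→φ2] = [714, 1008]
r6 m[R→φ4] = [95268, 120400]
r6 m[A→φ1] = [1, 1]
r6 m[M→φ3] = [1, 1]
r6 m[E→φ2] = [65, 11]
r6 m[E→φ3] = [113400, 25116]
r6 m[E→φ5] = [294840, 276276]
r7 m[φ0→K] = [136242, 58314]
r7 m[φ0→R] = [102, 112]
r7 m[φ1→K] = [6, 16]
r7 m[φ1→A] = [1147722, 602754]
r7 m[φ2→D] = [823284, 927192]
r7 m[φ2→R] = [934, 1075]
r7 m[φ2→E] = [22680, 25116]
r7 m[φ3→M] = [730632, 1019844]
r7 m[φ3→E] = [13, 11]
r7 m[φ4→R] = [7, 9]
r7 m[φ5→E] = [5, 1]
r7 m[K→φ0] = [6, 16]
r7 m[K→φ1] = [136242, 58314]
r7 m[D→φ2] = [1, 1]
r7 m[R→φ0] = [6538, 9675]
r7 m[R→φ2] = [714, 1008]
r7 m[R→φ4] = [95268, 120400]
r7 m[A→φ1] = [1, 1]
r7 m[M→φ3] = [1, 1]
r7 m[E→φ2] = [65, 11]
r7 m[E→φ3] = [113400, 25116]
r7 m[E→φ5] = [294840, 276276]
r8 m[φ0→K] = [136242, 58314]
r8 m[φ0→R] = [102, 112]
r8 m[φ1→K] = [6, 16]
r8 m[φ1→A] = [1147722, 602754]
r8 m[φ2→D] = [823284, 927192]
r8 m[φ2→R] = [934, 1075]
r8 m[φ2→E] = [22680, 25116]
r8 m[φ3→M] = [730632, 1019844]
r8 m[φ3→E] = [13, 11]
r8 m[φ4→R] = [7, 9]
r8 m[φ5→E] = [5, 1]
r8 m[K→φ0] = [6, 16]
r8 m[K→φ1] = [136242, 58314]
r8 m[D→φ2] = [1, 1]
r8 m[R→φ0] = [6538, 9675]
r8 m[R→φ2] = [714, 1008]
r8 m[R→φ4] = [95268, 120400]
r8 m[A→φ1] = [1, 1]
r8 m[M→φ3] = [1, 1]
r8 m[E→φ2] = [65, 11]
r8 m[E→φ3] = [113400, 25116]
r8 m[E→φ5] = [294840, 276276]
fixed point reached at round 8
b[E] = ⊗ incoming = [1474200, 276276]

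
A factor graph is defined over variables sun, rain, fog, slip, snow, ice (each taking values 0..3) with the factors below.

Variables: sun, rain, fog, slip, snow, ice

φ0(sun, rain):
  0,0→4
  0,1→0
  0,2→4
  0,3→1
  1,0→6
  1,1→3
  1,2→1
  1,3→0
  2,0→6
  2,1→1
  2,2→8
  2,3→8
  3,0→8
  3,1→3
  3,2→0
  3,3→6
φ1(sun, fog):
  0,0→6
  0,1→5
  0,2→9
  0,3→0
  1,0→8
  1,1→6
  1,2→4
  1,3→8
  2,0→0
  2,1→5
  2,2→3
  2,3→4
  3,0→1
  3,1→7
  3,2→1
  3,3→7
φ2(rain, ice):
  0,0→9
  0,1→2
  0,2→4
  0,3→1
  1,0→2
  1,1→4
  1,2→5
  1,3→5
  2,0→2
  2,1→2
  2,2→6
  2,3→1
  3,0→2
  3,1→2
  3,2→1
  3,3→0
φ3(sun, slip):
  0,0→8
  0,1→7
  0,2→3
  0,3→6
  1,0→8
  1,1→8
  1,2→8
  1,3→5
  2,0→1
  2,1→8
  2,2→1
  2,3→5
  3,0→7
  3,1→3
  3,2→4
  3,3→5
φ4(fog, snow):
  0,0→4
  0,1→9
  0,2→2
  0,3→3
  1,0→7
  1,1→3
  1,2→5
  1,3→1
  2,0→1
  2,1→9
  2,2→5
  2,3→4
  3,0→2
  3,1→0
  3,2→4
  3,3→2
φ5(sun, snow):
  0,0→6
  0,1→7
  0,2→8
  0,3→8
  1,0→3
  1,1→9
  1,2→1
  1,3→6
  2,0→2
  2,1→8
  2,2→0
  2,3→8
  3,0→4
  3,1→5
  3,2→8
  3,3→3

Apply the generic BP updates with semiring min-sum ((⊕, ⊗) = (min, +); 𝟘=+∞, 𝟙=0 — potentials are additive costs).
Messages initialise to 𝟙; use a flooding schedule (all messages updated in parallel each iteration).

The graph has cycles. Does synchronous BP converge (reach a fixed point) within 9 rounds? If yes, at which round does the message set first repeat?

init: all messages = 𝟙 over 4 values
r1 m[φ0→sun] = [0, 0, 1, 0]
r1 m[φ0→rain] = [4, 0, 0, 0]
r1 m[φ1→sun] = [0, 4, 0, 1]
r1 m[φ1→fog] = [0, 5, 1, 0]
r1 m[φ2→rain] = [1, 2, 1, 0]
r1 m[φ2→ice] = [2, 2, 1, 0]
r1 m[φ3→sun] = [3, 5, 1, 3]
r1 m[φ3→slip] = [1, 3, 1, 5]
r1 m[φ4→fog] = [2, 1, 1, 0]
r1 m[φ4→snow] = [1, 0, 2, 1]
r1 m[φ5→sun] = [6, 1, 0, 3]
r1 m[φ5→snow] = [2, 5, 0, 3]
r1 m[sun→φ0] = [0, 0, 0, 0]
r1 m[sun→φ1] = [0, 0, 0, 0]
r1 m[sun→φ3] = [0, 0, 0, 0]
r1 m[sun→φ5] = [0, 0, 0, 0]
r1 m[rain→φ0] = [0, 0, 0, 0]
r1 m[rain→φ2] = [0, 0, 0, 0]
r1 m[fog→φ1] = [0, 0, 0, 0]
r1 m[fog→φ4] = [0, 0, 0, 0]
r1 m[slip→φ3] = [0, 0, 0, 0]
r1 m[snow→φ4] = [0, 0, 0, 0]
r1 m[snow→φ5] = [0, 0, 0, 0]
r1 m[ice→φ2] = [0, 0, 0, 0]
r2 m[φ0→sun] = [0, 0, 1, 0]
r2 m[φ0→rain] = [4, 0, 0, 0]
r2 m[φ1→sun] = [0, 4, 0, 1]
r2 m[φ1→fog] = [0, 5, 1, 0]
r2 m[φ2→rain] = [1, 2, 1, 0]
r2 m[φ2→ice] = [2, 2, 1, 0]
r2 m[φ3→sun] = [3, 5, 1, 3]
r2 m[φ3→slip] = [1, 3, 1, 5]
r2 m[φ4→fog] = [2, 1, 1, 0]
r2 m[φ4→snow] = [1, 0, 2, 1]
r2 m[φ5→sun] = [6, 1, 0, 3]
r2 m[φ5→snow] = [2, 5, 0, 3]
r2 m[sun→φ0] = [9, 10, 1, 7]
r2 m[sun→φ1] = [9, 6, 2, 6]
r2 m[sun→φ3] = [6, 5, 1, 4]
r2 m[sun→φ5] = [3, 9, 2, 4]
r2 m[rain→φ0] = [1, 2, 1, 0]
r2 m[rain→φ2] = [4, 0, 0, 0]
r2 m[fog→φ1] = [2, 1, 1, 0]
r2 m[fog→φ4] = [0, 5, 1, 0]
r2 m[slip→φ3] = [0, 0, 0, 0]
r2 m[snow→φ4] = [2, 5, 0, 3]
r2 m[snow→φ5] = [1, 0, 2, 1]
r2 m[ice→φ2] = [0, 0, 0, 0]
r3 m[φ0→sun] = [1, 0, 3, 1]
r3 m[φ0→rain] = [7, 2, 7, 9]
r3 m[φ1→sun] = [0, 5, 2, 2]
r3 m[φ1→fog] = [2, 7, 5, 6]
r3 m[φ2→rain] = [1, 2, 1, 0]
r3 m[φ2→ice] = [2, 2, 1, 0]
r3 m[φ3→sun] = [3, 5, 1, 3]
r3 m[φ3→slip] = [2, 7, 2, 6]
r3 m[φ4→fog] = [2, 4, 3, 4]
r3 m[φ4→snow] = [2, 0, 2, 2]
r3 m[φ5→sun] = [7, 3, 2, 4]
r3 m[φ5→snow] = [4, 9, 2, 7]
r3 m[sun→φ0] = [9, 10, 1, 7]
r3 m[sun→φ1] = [9, 6, 2, 6]
r3 m[sun→φ3] = [6, 5, 1, 4]
r3 m[sun→φ5] = [3, 9, 2, 4]
r3 m[rain→φ0] = [1, 2, 1, 0]
r3 m[rain→φ2] = [4, 0, 0, 0]
r3 m[fog→φ1] = [2, 1, 1, 0]
r3 m[fog→φ4] = [0, 5, 1, 0]
r3 m[slip→φ3] = [0, 0, 0, 0]
r3 m[snow→φ4] = [2, 5, 0, 3]
r3 m[snow→φ5] = [1, 0, 2, 1]
r3 m[ice→φ2] = [0, 0, 0, 0]
r4 m[φ0→sun] = [1, 0, 3, 1]
r4 m[φ0→rain] = [7, 2, 7, 9]
r4 m[φ1→sun] = [0, 5, 2, 2]
r4 m[φ1→fog] = [2, 7, 5, 6]
r4 m[φ2→rain] = [1, 2, 1, 0]
r4 m[φ2→ice] = [2, 2, 1, 0]
r4 m[φ3→sun] = [3, 5, 1, 3]
r4 m[φ3→slip] = [2, 7, 2, 6]
r4 m[φ4→fog] = [2, 4, 3, 4]
r4 m[φ4→snow] = [2, 0, 2, 2]
r4 m[φ5→sun] = [7, 3, 2, 4]
r4 m[φ5→snow] = [4, 9, 2, 7]
r4 m[sun→φ0] = [10, 13, 5, 9]
r4 m[sun→φ1] = [11, 8, 6, 8]
r4 m[sun→φ3] = [8, 8, 7, 7]
r4 m[sun→φ5] = [4, 10, 6, 6]
r4 m[rain→φ0] = [1, 2, 1, 0]
r4 m[rain→φ2] = [7, 2, 7, 9]
r4 m[fog→φ1] = [2, 4, 3, 4]
r4 m[fog→φ4] = [2, 7, 5, 6]
r4 m[slip→φ3] = [0, 0, 0, 0]
r4 m[snow→φ4] = [4, 9, 2, 7]
r4 m[snow→φ5] = [2, 0, 2, 2]
r4 m[ice→φ2] = [0, 0, 0, 0]
r5 m[φ0→sun] = [1, 0, 3, 1]
r5 m[φ0→rain] = [11, 6, 9, 11]
r5 m[φ1→sun] = [4, 7, 2, 3]
r5 m[φ1→fog] = [6, 11, 9, 10]
r5 m[φ2→rain] = [1, 2, 1, 0]
r5 m[φ2→ice] = [4, 6, 7, 7]
r5 m[φ3→sun] = [3, 5, 1, 3]
r5 m[φ3→slip] = [8, 10, 8, 12]
r5 m[φ4→fog] = [4, 7, 5, 6]
r5 m[φ4→snow] = [6, 6, 4, 5]
r5 m[φ5→sun] = [7, 3, 2, 5]
r5 m[φ5→snow] = [8, 11, 6, 9]
r5 m[sun→φ0] = [10, 13, 5, 9]
r5 m[sun→φ1] = [11, 8, 6, 8]
r5 m[sun→φ3] = [8, 8, 7, 7]
r5 m[sun→φ5] = [4, 10, 6, 6]
r5 m[rain→φ0] = [1, 2, 1, 0]
r5 m[rain→φ2] = [7, 2, 7, 9]
r5 m[fog→φ1] = [2, 4, 3, 4]
r5 m[fog→φ4] = [2, 7, 5, 6]
r5 m[slip→φ3] = [0, 0, 0, 0]
r5 m[snow→φ4] = [4, 9, 2, 7]
r5 m[snow→φ5] = [2, 0, 2, 2]
r5 m[ice→φ2] = [0, 0, 0, 0]
r6 m[φ0→sun] = [1, 0, 3, 1]
r6 m[φ0→rain] = [11, 6, 9, 11]
r6 m[φ1→sun] = [4, 7, 2, 3]
r6 m[φ1→fog] = [6, 11, 9, 10]
r6 m[φ2→rain] = [1, 2, 1, 0]
r6 m[φ2→ice] = [4, 6, 7, 7]
r6 m[φ3→sun] = [3, 5, 1, 3]
r6 m[φ3→slip] = [8, 10, 8, 12]
r6 m[φ4→fog] = [4, 7, 5, 6]
r6 m[φ4→snow] = [6, 6, 4, 5]
r6 m[φ5→sun] = [7, 3, 2, 5]
r6 m[φ5→snow] = [8, 11, 6, 9]
r6 m[sun→φ0] = [14, 15, 5, 11]
r6 m[sun→φ1] = [11, 8, 6, 9]
r6 m[sun→φ3] = [12, 10, 7, 9]
r6 m[sun→φ5] = [8, 12, 6, 7]
r6 m[rain→φ0] = [1, 2, 1, 0]
r6 m[rain→φ2] = [11, 6, 9, 11]
r6 m[fog→φ1] = [4, 7, 5, 6]
r6 m[fog→φ4] = [6, 11, 9, 10]
r6 m[slip→φ3] = [0, 0, 0, 0]
r6 m[snow→φ4] = [8, 11, 6, 9]
r6 m[snow→φ5] = [6, 6, 4, 5]
r6 m[ice→φ2] = [0, 0, 0, 0]
r7 m[φ0→sun] = [1, 0, 3, 1]
r7 m[φ0→rain] = [11, 6, 11, 13]
r7 m[φ1→sun] = [6, 9, 4, 5]
r7 m[φ1→fog] = [6, 11, 9, 10]
r7 m[φ2→rain] = [1, 2, 1, 0]
r7 m[φ2→ice] = [8, 10, 11, 10]
r7 m[φ3→sun] = [3, 5, 1, 3]
r7 m[φ3→slip] = [8, 12, 8, 12]
r7 m[φ4→fog] = [8, 10, 9, 10]
r7 m[φ4→snow] = [10, 10, 8, 9]
r7 m[φ5→sun] = [12, 5, 4, 8]
r7 m[φ5→snow] = [8, 12, 6, 10]
r7 m[sun→φ0] = [14, 15, 5, 11]
r7 m[sun→φ1] = [11, 8, 6, 9]
r7 m[sun→φ3] = [12, 10, 7, 9]
r7 m[sun→φ5] = [8, 12, 6, 7]
r7 m[rain→φ0] = [1, 2, 1, 0]
r7 m[rain→φ2] = [11, 6, 9, 11]
r7 m[fog→φ1] = [4, 7, 5, 6]
r7 m[fog→φ4] = [6, 11, 9, 10]
r7 m[slip→φ3] = [0, 0, 0, 0]
r7 m[snow→φ4] = [8, 11, 6, 9]
r7 m[snow→φ5] = [6, 6, 4, 5]
r7 m[ice→φ2] = [0, 0, 0, 0]
r8 m[φ0→sun] = [1, 0, 3, 1]
r8 m[φ0→rain] = [11, 6, 11, 13]
r8 m[φ1→sun] = [6, 9, 4, 5]
r8 m[φ1→fog] = [6, 11, 9, 10]
r8 m[φ2→rain] = [1, 2, 1, 0]
r8 m[φ2→ice] = [8, 10, 11, 10]
r8 m[φ3→sun] = [3, 5, 1, 3]
r8 m[φ3→slip] = [8, 12, 8, 12]
r8 m[φ4→fog] = [8, 10, 9, 10]
r8 m[φ4→snow] = [10, 10, 8, 9]
r8 m[φ5→sun] = [12, 5, 4, 8]
r8 m[φ5→snow] = [8, 12, 6, 10]
r8 m[sun→φ0] = [21, 19, 9, 16]
r8 m[sun→φ1] = [16, 10, 8, 12]
r8 m[sun→φ3] = [19, 14, 11, 14]
r8 m[sun→φ5] = [10, 14, 8, 9]
r8 m[rain→φ0] = [1, 2, 1, 0]
r8 m[rain→φ2] = [11, 6, 11, 13]
r8 m[fog→φ1] = [8, 10, 9, 10]
r8 m[fog→φ4] = [6, 11, 9, 10]
r8 m[slip→φ3] = [0, 0, 0, 0]
r8 m[snow→φ4] = [8, 12, 6, 10]
r8 m[snow→φ5] = [10, 10, 8, 9]
r8 m[ice→φ2] = [0, 0, 0, 0]
r9 m[φ0→sun] = [1, 0, 3, 1]
r9 m[φ0→rain] = [15, 10, 16, 17]
r9 m[φ1→sun] = [10, 13, 8, 9]
r9 m[φ1→fog] = [8, 13, 11, 12]
r9 m[φ2→rain] = [1, 2, 1, 0]
r9 m[φ2→ice] = [8, 10, 11, 11]
r9 m[φ3→sun] = [3, 5, 1, 3]
r9 m[φ3→slip] = [12, 17, 12, 16]
r9 m[φ4→fog] = [8, 11, 9, 10]
r9 m[φ4→snow] = [10, 10, 8, 9]
r9 m[φ5→sun] = [16, 9, 8, 12]
r9 m[φ5→snow] = [10, 14, 8, 12]
r9 m[sun→φ0] = [21, 19, 9, 16]
r9 m[sun→φ1] = [16, 10, 8, 12]
r9 m[sun→φ3] = [19, 14, 11, 14]
r9 m[sun→φ5] = [10, 14, 8, 9]
r9 m[rain→φ0] = [1, 2, 1, 0]
r9 m[rain→φ2] = [11, 6, 11, 13]
r9 m[fog→φ1] = [8, 10, 9, 10]
r9 m[fog→φ4] = [6, 11, 9, 10]
r9 m[slip→φ3] = [0, 0, 0, 0]
r9 m[snow→φ4] = [8, 12, 6, 10]
r9 m[snow→φ5] = [10, 10, 8, 9]
r9 m[ice→φ2] = [0, 0, 0, 0]
no fixed point within 9 rounds

NOT CONVERGED within 9 rounds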